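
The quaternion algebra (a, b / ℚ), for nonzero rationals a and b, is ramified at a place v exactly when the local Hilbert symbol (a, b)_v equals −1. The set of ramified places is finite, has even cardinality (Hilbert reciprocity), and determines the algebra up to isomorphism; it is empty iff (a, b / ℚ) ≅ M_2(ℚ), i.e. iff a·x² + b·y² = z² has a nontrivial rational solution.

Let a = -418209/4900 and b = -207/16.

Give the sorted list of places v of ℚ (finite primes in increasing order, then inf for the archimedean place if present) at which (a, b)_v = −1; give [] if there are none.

[11, 19, 23, inf]

Mod squares: a ≡ -418209, b ≡ -23. Check v ∈ {∞, 2, 3, 5, 7, 11, 19, 23, 29}.
v=3: a=3^1·(≡1), b=3^2·(≡1) mod 3; (1|3)=+1, (1|3)=+1; (−1)^{1·2·1}·(+1)^2·(+1)^1 = +1.
v=∞: -418209 < 0 and -23 < 0  ⇒  (a,b)_∞ = -1.
v=2: v_2(a)=-2, v_2(b)=-4; units ≡ 7, 1 (mod 8); ε·ε+αω+βω = 1·0+-2·0+-4·0 ≡ 0  ⇒  (a,b)_2 = +1.
v=23: a=23^1·(≡10), b=23^1·(≡21) mod 23; (10|23)=-1, (21|23)=-1; (−1)^{1·1·11}·(-1)^1·(-1)^1 = -1.
v=11: a=11^1·(≡6), b=11^0·(≡7) mod 11; (6|11)=-1, (7|11)=-1; (−1)^{1·0·5}·(-1)^0·(-1)^1 = -1.
v=7: a=7^-2·(≡3), b=7^0·(≡5) mod 7; (3|7)=-1, (5|7)=-1; (−1)^{-2·0·3}·(-1)^0·(-1)^-2 = +1.
v=29: a=29^1·(≡8), b=29^0·(≡7) mod 29; (8|29)=-1, (7|29)=+1; (−1)^{1·0·14}·(-1)^0·(+1)^1 = +1.
v=5: a=5^-2·(≡1), b=5^0·(≡3) mod 5; (1|5)=+1, (3|5)=-1; (−1)^{-2·0·2}·(+1)^0·(-1)^-2 = +1.
v=19: a=19^1·(≡14), b=19^0·(≡12) mod 19; (14|19)=-1, (12|19)=-1; (−1)^{1·0·9}·(-1)^0·(-1)^1 = -1.
(-418209, -23 / ℚ) ramifies at {11, 19, 23, ∞}: a division algebra.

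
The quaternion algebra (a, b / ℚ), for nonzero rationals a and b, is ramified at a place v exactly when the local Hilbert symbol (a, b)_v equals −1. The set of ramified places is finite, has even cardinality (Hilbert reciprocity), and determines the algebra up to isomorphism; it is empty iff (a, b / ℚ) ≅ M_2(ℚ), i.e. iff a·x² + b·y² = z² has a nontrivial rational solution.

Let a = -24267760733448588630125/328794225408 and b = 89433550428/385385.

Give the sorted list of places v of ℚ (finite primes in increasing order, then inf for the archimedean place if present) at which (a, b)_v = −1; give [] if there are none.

Mod squares: a ≡ -15, b ≡ 5655. Check v ∈ {∞, 2, 3, 5, 7, 11, 13, 17, 19, 23, 29, 41, 43}.
v=2: v_2(a)=-8, v_2(b)=2; units ≡ 1, 7 (mod 8); ε·ε+αω+βω = 0·1+-8·0+2·0 ≡ 0  ⇒  (a,b)_2 = +1.
v=7: a=7^0·(≡6), b=7^-2·(≡3) mod 7; (6|7)=-1, (3|7)=-1; (−1)^{0·-2·3}·(-1)^-2·(-1)^0 = +1.
v=17: a=17^4·(≡9), b=17^2·(≡3) mod 17; (9|17)=+1, (3|17)=-1; (−1)^{4·2·8}·(+1)^2·(-1)^4 = +1.
v=41: a=41^4·(≡11), b=41^2·(≡38) mod 41; (11|41)=-1, (38|41)=-1; (−1)^{4·2·20}·(-1)^2·(-1)^4 = +1.
v=23: a=23^2·(≡6), b=23^2·(≡20) mod 23; (6|23)=+1, (20|23)=-1; (−1)^{2·2·11}·(+1)^2·(-1)^2 = +1.
v=13: a=13^0·(≡7), b=13^-1·(≡8) mod 13; (7|13)=-1, (8|13)=-1; (−1)^{0·-1·6}·(-1)^-1·(-1)^0 = -1.
v=29: a=29^2·(≡10), b=29^1·(≡21) mod 29; (10|29)=-1, (21|29)=-1; (−1)^{2·1·14}·(-1)^1·(-1)^2 = -1.
v=43: a=43^2·(≡37), b=43^0·(≡18) mod 43; (37|43)=-1, (18|43)=-1; (−1)^{2·0·21}·(-1)^0·(-1)^2 = +1.
v=∞: -15 < 0 and 5655 > 0  ⇒  (a,b)_∞ = +1.
v=19: a=19^-2·(≡9), b=19^0·(≡14) mod 19; (9|19)=+1, (14|19)=-1; (−1)^{-2·0·9}·(+1)^0·(-1)^-2 = +1.
v=5: a=5^3·(≡3), b=5^-1·(≡4) mod 5; (3|5)=-1, (4|5)=+1; (−1)^{3·-1·2}·(-1)^-1·(+1)^3 = -1.
v=3: a=3^-5·(≡1), b=3^1·(≡1) mod 3; (1|3)=+1, (1|3)=+1; (−1)^{-5·1·1}·(+1)^1·(+1)^-5 = -1.
v=11: a=11^-4·(≡10), b=11^-2·(≡4) mod 11; (10|11)=-1, (4|11)=+1; (−1)^{-4·-2·5}·(-1)^-2·(+1)^-4 = +1.
(-15, 5655 / ℚ) ramifies at {3, 5, 13, 29}: a division algebra.

[3, 5, 13, 29]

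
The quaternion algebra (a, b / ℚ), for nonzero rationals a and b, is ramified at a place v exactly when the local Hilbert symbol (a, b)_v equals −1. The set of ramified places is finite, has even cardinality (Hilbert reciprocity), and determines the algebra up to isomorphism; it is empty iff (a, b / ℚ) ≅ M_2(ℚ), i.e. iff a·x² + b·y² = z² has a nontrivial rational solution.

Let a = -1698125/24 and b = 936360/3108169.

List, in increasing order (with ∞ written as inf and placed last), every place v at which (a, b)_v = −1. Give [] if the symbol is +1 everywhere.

[2, 5, 11, 19]

Mod squares: a ≡ -16302, b ≡ 10. Check v ∈ {∞, 2, 3, 5, 11, 13, 17, 19, 41, 43}.
v=43: a=43^0·(≡21), b=43^-2·(≡41) mod 43; (21|43)=+1, (41|43)=+1; (−1)^{0·-2·21}·(+1)^-2·(+1)^0 = +1.
v=5: a=5^4·(≡2), b=5^1·(≡3) mod 5; (2|5)=-1, (3|5)=-1; (−1)^{4·1·2}·(-1)^1·(-1)^4 = -1.
v=17: a=17^0·(≡8), b=17^2·(≡14) mod 17; (8|17)=+1, (14|17)=-1; (−1)^{0·2·8}·(+1)^2·(-1)^0 = +1.
v=∞: -16302 < 0 and 10 > 0  ⇒  (a,b)_∞ = +1.
v=41: a=41^0·(≡33), b=41^-2·(≡21) mod 41; (33|41)=+1, (21|41)=+1; (−1)^{0·-2·20}·(+1)^-2·(+1)^0 = +1.
v=11: a=11^1·(≡5), b=11^0·(≡2) mod 11; (5|11)=+1, (2|11)=-1; (−1)^{1·0·5}·(+1)^0·(-1)^1 = -1.
v=13: a=13^1·(≡7), b=13^0·(≡4) mod 13; (7|13)=-1, (4|13)=+1; (−1)^{1·0·6}·(-1)^0·(+1)^1 = +1.
v=2: v_2(a)=-3, v_2(b)=3; units ≡ 1, 5 (mod 8); ε·ε+αω+βω = 0·0+-3·1+3·0 ≡ 1  ⇒  (a,b)_2 = -1.
v=3: a=3^-1·(≡2), b=3^4·(≡1) mod 3; (2|3)=-1, (1|3)=+1; (−1)^{-1·4·1}·(-1)^4·(+1)^-1 = +1.
v=19: a=19^1·(≡4), b=19^0·(≡12) mod 19; (4|19)=+1, (12|19)=-1; (−1)^{1·0·9}·(+1)^0·(-1)^1 = -1.
(-16302, 10 / ℚ) ramifies at {2, 5, 11, 19}: a division algebra.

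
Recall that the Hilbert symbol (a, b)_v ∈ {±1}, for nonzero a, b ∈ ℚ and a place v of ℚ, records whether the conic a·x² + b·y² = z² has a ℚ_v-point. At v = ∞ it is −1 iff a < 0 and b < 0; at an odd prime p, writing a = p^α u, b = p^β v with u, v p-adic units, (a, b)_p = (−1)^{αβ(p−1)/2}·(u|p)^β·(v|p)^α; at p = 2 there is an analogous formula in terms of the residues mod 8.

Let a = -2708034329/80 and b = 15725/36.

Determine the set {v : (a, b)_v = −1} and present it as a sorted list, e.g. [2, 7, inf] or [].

[7, 13]

(a, b) ≡ (-387205, 629) mod (ℚ^×)²; places V = {2, 3, 5, 7, 11, 13, 17, 23, 37, ∞}.
(a,b)_2: α=-4, β=-2; u≡3, v≡5 (mod 8); ε(u)ε(v)=1·0, αω(v)=-4·1, βω(u)=-2·1; sum ≡ 0  ⇒  +1.
(a,b)_∞: sgn(-387205)=−, sgn(629)=+, so +1.
(a,b)_37: α=1, u≡23; β=1, v≡19 (mod 37); (23|37)=-1, (19|37)=-1; sign (−1)^0·-1^1·-1^1 = +1.
(a,b)_7: α=1, u≡3; β=0, v≡3 (mod 7); (3|7)=-1, (3|7)=-1; sign (−1)^0·-1^0·-1^1 = -1.
(a,b)_5: α=-1, u≡1; β=2, v≡4 (mod 5); (1|5)=+1, (4|5)=+1; sign (−1)^0·+1^2·+1^-1 = +1.
(a,b)_11: α=2, u≡10; β=0, v≡2 (mod 11); (10|11)=-1, (2|11)=-1; sign (−1)^0·-1^0·-1^2 = +1.
(a,b)_17: α=2, u≡16; β=1, v≡12 (mod 17); (16|17)=+1, (12|17)=-1; sign (−1)^0·+1^1·-1^2 = +1.
(a,b)_3: α=0, u≡2; β=-2, v≡2 (mod 3); (2|3)=-1, (2|3)=-1; sign (−1)^0·-1^-2·-1^0 = +1.
(a,b)_23: α=1, u≡1; β=0, v≡3 (mod 23); (1|23)=+1, (3|23)=+1; sign (−1)^0·+1^0·+1^1 = +1.
(a,b)_13: α=1, u≡8; β=0, v≡6 (mod 13); (8|13)=-1, (6|13)=-1; sign (−1)^0·-1^0·-1^1 = -1.
Ram(-387205, 629) = {7, 13}; no ℚ_7-point on the conic.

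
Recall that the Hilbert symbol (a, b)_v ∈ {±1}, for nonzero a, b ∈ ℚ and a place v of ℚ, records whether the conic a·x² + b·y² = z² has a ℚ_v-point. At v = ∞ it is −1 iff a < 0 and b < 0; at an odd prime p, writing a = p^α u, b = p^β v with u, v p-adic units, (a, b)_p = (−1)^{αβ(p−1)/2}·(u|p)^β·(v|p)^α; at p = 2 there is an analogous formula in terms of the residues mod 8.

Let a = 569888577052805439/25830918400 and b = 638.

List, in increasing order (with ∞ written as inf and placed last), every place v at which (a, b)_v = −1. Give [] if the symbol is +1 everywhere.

[2, 23]

(a, b) ≡ (101959, 638) mod (ℚ^×)²; places V = {2, 3, 5, 7, 11, 13, 19, 23, 29, 31, 37, 41, 59, ∞}.
(a,b)_31: α=1, u≡21; β=0, v≡18 (mod 31); (21|31)=-1, (18|31)=+1; sign (−1)^0·-1^0·+1^1 = +1.
(a,b)_11: α=1, u≡8; β=1, v≡3 (mod 11); (8|11)=-1, (3|11)=+1; sign (−1)^1·-1^1·+1^1 = +1.
(a,b)_5: α=-2, u≡4; β=0, v≡3 (mod 5); (4|5)=+1, (3|5)=-1; sign (−1)^0·+1^0·-1^-2 = +1.
(a,b)_7: α=-4, u≡1; β=0, v≡1 (mod 7); (1|7)=+1, (1|7)=+1; sign (−1)^0·+1^0·+1^-4 = +1.
(a,b)_∞: sgn(101959)=+, sgn(638)=+, so +1.
(a,b)_19: α=4, u≡9; β=0, v≡11 (mod 19); (9|19)=+1, (11|19)=+1; sign (−1)^0·+1^0·+1^4 = +1.
(a,b)_13: α=1, u≡12; β=0, v≡1 (mod 13); (12|13)=+1, (1|13)=+1; sign (−1)^0·+1^0·+1^1 = +1.
(a,b)_59: α=2, u≡29; β=0, v≡48 (mod 59); (29|59)=+1, (48|59)=+1; sign (−1)^0·+1^0·+1^2 = +1.
(a,b)_2: α=-8, β=1; u≡7, v≡7 (mod 8); ε(u)ε(v)=1·1, αω(v)=-8·0, βω(u)=1·0; sum ≡ 1  ⇒  -1.
(a,b)_3: α=2, u≡1; β=0, v≡2 (mod 3); (1|3)=+1, (2|3)=-1; sign (−1)^0·+1^0·-1^2 = +1.
(a,b)_23: α=1, u≡17; β=0, v≡17 (mod 23); (17|23)=-1, (17|23)=-1; sign (−1)^0·-1^0·-1^1 = -1.
(a,b)_29: α=0, u≡4; β=1, v≡22 (mod 29); (4|29)=+1, (22|29)=+1; sign (−1)^0·+1^1·+1^0 = +1.
(a,b)_37: α=2, u≡20; β=0, v≡9 (mod 37); (20|37)=-1, (9|37)=+1; sign (−1)^0·-1^0·+1^2 = +1.
(a,b)_41: α=-2, u≡4; β=0, v≡23 (mod 41); (4|41)=+1, (23|41)=+1; sign (−1)^0·+1^0·+1^-2 = +1.
(101959, 638 / ℚ) ramifies at {2, 23}: a division algebra.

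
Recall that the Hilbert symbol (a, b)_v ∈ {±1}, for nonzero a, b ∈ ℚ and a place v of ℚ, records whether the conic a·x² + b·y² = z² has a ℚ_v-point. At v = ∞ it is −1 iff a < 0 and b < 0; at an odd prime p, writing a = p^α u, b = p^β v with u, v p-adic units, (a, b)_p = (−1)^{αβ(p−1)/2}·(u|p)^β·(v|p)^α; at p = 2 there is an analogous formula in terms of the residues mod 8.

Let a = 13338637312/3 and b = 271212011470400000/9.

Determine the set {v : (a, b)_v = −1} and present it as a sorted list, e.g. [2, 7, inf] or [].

Mod squares: a ≡ 39, b ≡ 10010. Check v ∈ {∞, 2, 3, 5, 7, 11, 13}.
v=11: a=11^2·(≡6), b=11^3·(≡6) mod 11; (6|11)=-1, (6|11)=-1; (−1)^{2·3·5}·(-1)^3·(-1)^2 = -1.
v=5: a=5^0·(≡4), b=5^5·(≡2) mod 5; (4|5)=+1, (2|5)=-1; (−1)^{0·5·2}·(+1)^5·(-1)^0 = +1.
v=2: v_2(a)=10, v_2(b)=9; units ≡ 7, 5 (mod 8); ε·ε+αω+βω = 1·0+10·1+9·0 ≡ 0  ⇒  (a,b)_2 = +1.
v=7: a=7^2·(≡1), b=7^3·(≡2) mod 7; (1|7)=+1, (2|7)=+1; (−1)^{2·3·3}·(+1)^3·(+1)^2 = +1.
v=3: a=3^-1·(≡1), b=3^-2·(≡2) mod 3; (1|3)=+1, (2|3)=-1; (−1)^{-1·-2·1}·(+1)^-2·(-1)^-1 = -1.
v=13: a=13^3·(≡12), b=13^5·(≡3) mod 13; (12|13)=+1, (3|13)=+1; (−1)^{3·5·6}·(+1)^5·(+1)^3 = +1.
v=∞: 39 > 0 and 10010 > 0  ⇒  (a,b)_∞ = +1.
(39, 10010 / ℚ) ramifies at {3, 11}: a division algebra.

[3, 11]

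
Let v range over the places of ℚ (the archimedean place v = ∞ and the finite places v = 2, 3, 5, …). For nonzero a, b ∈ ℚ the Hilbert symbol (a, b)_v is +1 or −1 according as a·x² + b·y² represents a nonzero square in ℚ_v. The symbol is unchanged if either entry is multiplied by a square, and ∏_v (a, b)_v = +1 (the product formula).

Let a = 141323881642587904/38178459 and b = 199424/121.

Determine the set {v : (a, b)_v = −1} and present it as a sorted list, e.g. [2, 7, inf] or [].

Mod squares: a ≡ 164021, b ≡ 779. Check v ∈ {∞, 2, 3, 11, 13, 19, 23, 31, 37, 41}.
v=3: a=3^-8·(≡2), b=3^0·(≡2) mod 3; (2|3)=-1, (2|3)=-1; (−1)^{-8·0·1}·(-1)^0·(-1)^-8 = +1.
v=41: a=41^2·(≡36), b=41^1·(≡28) mod 41; (36|41)=+1, (28|41)=-1; (−1)^{2·1·20}·(+1)^1·(-1)^2 = +1.
v=11: a=11^-1·(≡8), b=11^-2·(≡5) mod 11; (8|11)=-1, (5|11)=+1; (−1)^{-1·-2·5}·(-1)^-2·(+1)^-1 = +1.
v=2: v_2(a)=8, v_2(b)=8; units ≡ 5, 3 (mod 8); ε·ε+αω+βω = 0·1+8·1+8·1 ≡ 0  ⇒  (a,b)_2 = +1.
v=∞: 164021 > 0 and 779 > 0  ⇒  (a,b)_∞ = +1.
v=31: a=31^1·(≡21), b=31^0·(≡10) mod 31; (21|31)=-1, (10|31)=+1; (−1)^{1·0·15}·(-1)^0·(+1)^1 = +1.
v=19: a=19^4·(≡14), b=19^1·(≡12) mod 19; (14|19)=-1, (12|19)=-1; (−1)^{4·1·9}·(-1)^1·(-1)^4 = -1.
v=23: a=23^-2·(≡9), b=23^0·(≡10) mod 23; (9|23)=+1, (10|23)=-1; (−1)^{-2·0·11}·(+1)^0·(-1)^-2 = +1.
v=13: a=13^3·(≡7), b=13^0·(≡1) mod 13; (7|13)=-1, (1|13)=+1; (−1)^{3·0·6}·(-1)^0·(+1)^3 = +1.
v=37: a=37^1·(≡28), b=37^0·(≡29) mod 37; (28|37)=+1, (29|37)=-1; (−1)^{1·0·18}·(+1)^0·(-1)^1 = -1.
Ram(164021, 779) = {19, 37}; no ℚ_19-point on the conic.

[19, 37]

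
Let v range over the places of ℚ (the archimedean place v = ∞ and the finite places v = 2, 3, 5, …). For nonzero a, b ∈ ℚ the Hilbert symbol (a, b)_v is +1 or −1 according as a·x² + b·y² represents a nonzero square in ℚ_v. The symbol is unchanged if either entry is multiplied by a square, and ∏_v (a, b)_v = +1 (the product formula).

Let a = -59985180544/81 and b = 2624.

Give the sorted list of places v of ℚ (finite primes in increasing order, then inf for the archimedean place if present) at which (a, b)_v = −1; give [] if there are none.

[17, 41]

(a, b) ≡ (-1054, 41) mod (ℚ^×)²; places V = {2, 3, 17, 23, 31, 41, ∞}.
(a,b)_2: α=7, β=6; u≡1, v≡1 (mod 8); ε(u)ε(v)=0·0, αω(v)=7·0, βω(u)=6·0; sum ≡ 0  ⇒  +1.
(a,b)_23: α=2, u≡12; β=0, v≡2 (mod 23); (12|23)=+1, (2|23)=+1; sign (−1)^0·+1^0·+1^2 = +1.
(a,b)_3: α=-4, u≡2; β=0, v≡2 (mod 3); (2|3)=-1, (2|3)=-1; sign (−1)^0·-1^0·-1^-4 = +1.
(a,b)_17: α=1, u≡10; β=0, v≡6 (mod 17); (10|17)=-1, (6|17)=-1; sign (−1)^0·-1^0·-1^1 = -1.
(a,b)_41: α=2, u≡38; β=1, v≡23 (mod 41); (38|41)=-1, (23|41)=+1; sign (−1)^0·-1^1·+1^2 = -1.
(a,b)_∞: sgn(-1054)=−, sgn(41)=+, so +1.
(a,b)_31: α=1, u≡7; β=0, v≡20 (mod 31); (7|31)=+1, (20|31)=+1; sign (−1)^0·+1^0·+1^1 = +1.
(-1054, 41 / ℚ) ramifies at {17, 41}: a division algebra.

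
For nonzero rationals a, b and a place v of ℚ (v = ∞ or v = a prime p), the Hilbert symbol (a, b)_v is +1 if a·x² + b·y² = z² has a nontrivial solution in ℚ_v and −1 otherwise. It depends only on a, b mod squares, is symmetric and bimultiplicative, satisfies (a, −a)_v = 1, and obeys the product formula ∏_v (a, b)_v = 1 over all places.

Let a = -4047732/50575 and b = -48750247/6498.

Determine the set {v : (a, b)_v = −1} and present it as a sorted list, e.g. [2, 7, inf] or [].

(a, b) ≡ (-91, -14) mod (ℚ^×)²; places V = {2, 3, 5, 7, 13, 17, 19, 29, 31, ∞}.
(a,b)_∞: sgn(-91)=−, sgn(-14)=−, so -1.
(a,b)_31: α=2, u≡18; β=0, v≡30 (mod 31); (18|31)=+1, (30|31)=-1; sign (−1)^0·+1^0·-1^2 = +1.
(a,b)_5: α=-2, u≡1; β=0, v≡1 (mod 5); (1|5)=+1, (1|5)=+1; sign (−1)^0·+1^0·+1^-2 = +1.
(a,b)_2: α=2, β=-1; u≡5, v≡1 (mod 8); ε(u)ε(v)=0·0, αω(v)=2·0, βω(u)=-1·1; sum ≡ 1  ⇒  -1.
(a,b)_7: α=-1, u≡4; β=3, v≡3 (mod 7); (4|7)=+1, (3|7)=-1; sign (−1)^1·+1^3·-1^-1 = +1.
(a,b)_29: α=0, u≡28; β=2, v≡2 (mod 29); (28|29)=+1, (2|29)=-1; sign (−1)^0·+1^2·-1^0 = +1.
(a,b)_13: α=1, u≡5; β=2, v≡3 (mod 13); (5|13)=-1, (3|13)=+1; sign (−1)^0·-1^2·+1^1 = +1.
(a,b)_19: α=0, u≡16; β=-2, v≡9 (mod 19); (16|19)=+1, (9|19)=+1; sign (−1)^0·+1^-2·+1^0 = +1.
(a,b)_3: α=4, u≡2; β=-2, v≡1 (mod 3); (2|3)=-1, (1|3)=+1; sign (−1)^0·-1^-2·+1^4 = +1.
(a,b)_17: α=-2, u≡14; β=0, v≡6 (mod 17); (14|17)=-1, (6|17)=-1; sign (−1)^0·-1^0·-1^-2 = +1.
|Ram(-91, -14)| = 2, even; anisotropic at {2, ∞}.

[2, inf]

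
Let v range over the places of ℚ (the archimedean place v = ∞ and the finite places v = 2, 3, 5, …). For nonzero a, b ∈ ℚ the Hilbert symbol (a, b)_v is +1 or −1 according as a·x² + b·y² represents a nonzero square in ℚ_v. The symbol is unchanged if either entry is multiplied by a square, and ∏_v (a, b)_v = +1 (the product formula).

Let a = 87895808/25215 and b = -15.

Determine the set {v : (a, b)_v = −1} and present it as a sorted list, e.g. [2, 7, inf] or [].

[3, 5, 11, 13]

(a, b) ≡ (2145, -15) mod (ℚ^×)²; places V = {2, 3, 5, 7, 11, 13, 41, ∞}.
(a,b)_3: α=-1, u≡1; β=1, v≡1 (mod 3); (1|3)=+1, (1|3)=+1; sign (−1)^1·+1^1·+1^-1 = -1.
(a,b)_13: α=1, u≡9; β=0, v≡11 (mod 13); (9|13)=+1, (11|13)=-1; sign (−1)^0·+1^0·-1^1 = -1.
(a,b)_11: α=1, u≡6; β=0, v≡7 (mod 11); (6|11)=-1, (7|11)=-1; sign (−1)^0·-1^0·-1^1 = -1.
(a,b)_41: α=-2, u≡6; β=0, v≡26 (mod 41); (6|41)=-1, (26|41)=-1; sign (−1)^0·-1^0·-1^-2 = +1.
(a,b)_∞: sgn(2145)=+, sgn(-15)=−, so +1.
(a,b)_2: α=8, β=0; u≡1, v≡1 (mod 8); ε(u)ε(v)=0·0, αω(v)=8·0, βω(u)=0·0; sum ≡ 0  ⇒  +1.
(a,b)_7: α=4, u≡5; β=0, v≡6 (mod 7); (5|7)=-1, (6|7)=-1; sign (−1)^0·-1^0·-1^4 = +1.
(a,b)_5: α=-1, u≡1; β=1, v≡2 (mod 5); (1|5)=+1, (2|5)=-1; sign (−1)^0·+1^1·-1^-1 = -1.
|Ram(2145, -15)| = 4, even; anisotropic at {3, 5, 11, 13}.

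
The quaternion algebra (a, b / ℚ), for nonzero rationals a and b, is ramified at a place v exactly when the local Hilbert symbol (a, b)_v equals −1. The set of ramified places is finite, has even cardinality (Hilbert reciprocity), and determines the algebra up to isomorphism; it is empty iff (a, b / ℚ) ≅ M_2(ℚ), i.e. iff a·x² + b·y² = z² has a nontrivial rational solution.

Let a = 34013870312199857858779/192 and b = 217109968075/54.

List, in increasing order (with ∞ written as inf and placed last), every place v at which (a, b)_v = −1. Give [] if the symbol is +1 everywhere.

(a, b) ≡ (1353, 1063395762) mod (ℚ^×)²; places V = {2, 3, 5, 7, 11, 13, 19, 37, 41, 43, ∞}.
(a,b)_3: α=-1, u≡1; β=-3, v≡2 (mod 3); (1|3)=+1, (2|3)=-1; sign (−1)^1·+1^-3·-1^-1 = +1.
(a,b)_11: α=3, u≡10; β=1, v≡2 (mod 11); (10|11)=-1, (2|11)=-1; sign (−1)^1·-1^1·-1^3 = -1.
(a,b)_7: α=4, u≡4; β=2, v≡4 (mod 7); (4|7)=+1, (4|7)=+1; sign (−1)^0·+1^2·+1^4 = +1.
(a,b)_5: α=0, u≡2; β=2, v≡2 (mod 5); (2|5)=-1, (2|5)=-1; sign (−1)^0·-1^2·-1^0 = +1.
(a,b)_∞: sgn(1353)=+, sgn(1063395762)=+, so +1.
(a,b)_2: α=-6, β=-1; u≡1, v≡1 (mod 8); ε(u)ε(v)=0·0, αω(v)=-6·0, βω(u)=-1·0; sum ≡ 0  ⇒  +1.
(a,b)_19: α=2, u≡6; β=1, v≡13 (mod 19); (6|19)=+1, (13|19)=-1; sign (−1)^0·+1^1·-1^2 = +1.
(a,b)_43: α=2, u≡39; β=1, v≡23 (mod 43); (39|43)=-1, (23|43)=+1; sign (−1)^0·-1^1·+1^2 = -1.
(a,b)_37: α=2, u≡30; β=1, v≡12 (mod 37); (30|37)=+1, (12|37)=+1; sign (−1)^0·+1^1·+1^2 = +1.
(a,b)_13: α=2, u≡4; β=1, v≡2 (mod 13); (4|13)=+1, (2|13)=-1; sign (−1)^0·+1^1·-1^2 = +1.
(a,b)_41: α=3, u≡9; β=1, v≡37 (mod 41); (9|41)=+1, (37|41)=+1; sign (−1)^0·+1^1·+1^3 = +1.
|Ram(1353, 1063395762)| = 2, even; anisotropic at {11, 43}.

[11, 43]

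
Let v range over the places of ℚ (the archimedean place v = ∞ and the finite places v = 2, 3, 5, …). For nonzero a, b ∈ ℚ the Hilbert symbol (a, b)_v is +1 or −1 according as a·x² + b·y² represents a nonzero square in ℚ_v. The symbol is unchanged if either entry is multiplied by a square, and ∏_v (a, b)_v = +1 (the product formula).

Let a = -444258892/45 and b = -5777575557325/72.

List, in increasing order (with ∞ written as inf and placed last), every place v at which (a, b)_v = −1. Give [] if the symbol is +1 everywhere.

(a, b) ≡ (-39215, -26) mod (ℚ^×)²; places V = {2, 3, 5, 7, 11, 13, 17, 23, 31, ∞}.
(a,b)_13: α=0, u≡11; β=1, v≡5 (mod 13); (11|13)=-1, (5|13)=-1; sign (−1)^0·-1^1·-1^0 = -1.
(a,b)_7: α=2, u≡6; β=0, v≡1 (mod 7); (6|7)=-1, (1|7)=+1; sign (−1)^0·-1^0·+1^2 = +1.
(a,b)_11: α=1, u≡10; β=2, v≡10 (mod 11); (10|11)=-1, (10|11)=-1; sign (−1)^0·-1^2·-1^1 = -1.
(a,b)_31: α=1, u≡13; β=2, v≡28 (mod 31); (13|31)=-1, (28|31)=+1; sign (−1)^0·-1^2·+1^1 = +1.
(a,b)_∞: sgn(-39215)=−, sgn(-26)=−, so -1.
(a,b)_5: α=-1, u≡2; β=2, v≡1 (mod 5); (2|5)=-1, (1|5)=+1; sign (−1)^0·-1^2·+1^-1 = +1.
(a,b)_3: α=-2, u≡1; β=-2, v≡1 (mod 3); (1|3)=+1, (1|3)=+1; sign (−1)^0·+1^-2·+1^-2 = +1.
(a,b)_2: α=2, β=-3; u≡1, v≡3 (mod 8); ε(u)ε(v)=0·1, αω(v)=2·1, βω(u)=-3·0; sum ≡ 0  ⇒  +1.
(a,b)_23: α=1, u≡20; β=2, v≡22 (mod 23); (20|23)=-1, (22|23)=-1; sign (−1)^0·-1^2·-1^1 = -1.
(a,b)_17: α=2, u≡9; β=2, v≡16 (mod 17); (9|17)=+1, (16|17)=+1; sign (−1)^0·+1^2·+1^2 = +1.
Ram(-39215, -26) = {11, 13, 23, ∞}; no ℚ_11-point on the conic.

[11, 13, 23, inf]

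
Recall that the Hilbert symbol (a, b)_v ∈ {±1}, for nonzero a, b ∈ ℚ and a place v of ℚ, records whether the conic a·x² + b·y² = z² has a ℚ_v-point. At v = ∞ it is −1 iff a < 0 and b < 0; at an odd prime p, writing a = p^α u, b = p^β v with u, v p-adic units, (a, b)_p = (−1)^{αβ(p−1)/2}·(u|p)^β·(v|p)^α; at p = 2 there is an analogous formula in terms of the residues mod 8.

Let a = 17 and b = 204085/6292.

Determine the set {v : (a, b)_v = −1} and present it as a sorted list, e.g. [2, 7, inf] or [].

(a, b) ≡ (17, 1105) mod (ℚ^×)²; places V = {2, 5, 7, 11, 13, 17, ∞}.
(a,b)_∞: sgn(17)=+, sgn(1105)=+, so +1.
(a,b)_7: α=0, u≡3; β=4, v≡6 (mod 7); (3|7)=-1, (6|7)=-1; sign (−1)^0·-1^4·-1^0 = +1.
(a,b)_11: α=0, u≡6; β=-2, v≡3 (mod 11); (6|11)=-1, (3|11)=+1; sign (−1)^0·-1^-2·+1^0 = +1.
(a,b)_13: α=0, u≡4; β=-1, v≡8 (mod 13); (4|13)=+1, (8|13)=-1; sign (−1)^0·+1^-1·-1^0 = +1.
(a,b)_17: α=1, u≡1; β=1, v≡10 (mod 17); (1|17)=+1, (10|17)=-1; sign (−1)^0·+1^1·-1^1 = -1.
(a,b)_5: α=0, u≡2; β=1, v≡1 (mod 5); (2|5)=-1, (1|5)=+1; sign (−1)^0·-1^1·+1^0 = -1.
(a,b)_2: α=0, β=-2; u≡1, v≡1 (mod 8); ε(u)ε(v)=0·0, αω(v)=0·0, βω(u)=-2·0; sum ≡ 0  ⇒  +1.
(17, 1105 / ℚ) ramifies at {5, 17}: a division algebra.

[5, 17]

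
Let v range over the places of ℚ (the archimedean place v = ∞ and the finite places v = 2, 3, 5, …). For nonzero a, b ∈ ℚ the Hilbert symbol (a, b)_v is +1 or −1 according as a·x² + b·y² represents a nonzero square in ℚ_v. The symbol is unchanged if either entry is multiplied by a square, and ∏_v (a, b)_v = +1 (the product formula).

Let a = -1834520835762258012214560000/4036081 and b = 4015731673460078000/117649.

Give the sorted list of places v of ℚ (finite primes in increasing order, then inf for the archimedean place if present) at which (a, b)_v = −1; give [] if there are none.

[2, 11]

(a, b) ≡ (-341, 993395) mod (ℚ^×)²; places V = {2, 3, 5, 7, 11, 13, 17, 19, 29, 31, 37, 41, ∞}.
(a,b)_29: α=2, u≡4; β=1, v≡24 (mod 29); (4|29)=+1, (24|29)=+1; sign (−1)^0·+1^1·+1^2 = +1.
(a,b)_2: α=8, β=4; u≡3, v≡3 (mod 8); ε(u)ε(v)=1·1, αω(v)=8·1, βω(u)=4·1; sum ≡ 1  ⇒  -1.
(a,b)_37: α=2, u≡19; β=2, v≡31 (mod 37); (19|37)=-1, (31|37)=-1; sign (−1)^0·-1^2·-1^2 = +1.
(a,b)_∞: sgn(-341)=−, sgn(993395)=+, so +1.
(a,b)_11: α=3, u≡6; β=2, v≡6 (mod 11); (6|11)=-1, (6|11)=-1; sign (−1)^0·-1^2·-1^3 = -1.
(a,b)_17: α=2, u≡13; β=1, v≡10 (mod 17); (13|17)=+1, (10|17)=-1; sign (−1)^0·+1^1·-1^2 = +1.
(a,b)_7: α=-4, u≡1; β=-6, v≡2 (mod 7); (1|7)=+1, (2|7)=+1; sign (−1)^0·+1^-6·+1^-4 = +1.
(a,b)_13: α=4, u≡4; β=3, v≡12 (mod 13); (4|13)=+1, (12|13)=+1; sign (−1)^0·+1^3·+1^4 = +1.
(a,b)_5: α=4, u≡4; β=3, v≡1 (mod 5); (4|5)=+1, (1|5)=+1; sign (−1)^0·+1^3·+1^4 = +1.
(a,b)_19: α=2, u≡17; β=2, v≡14 (mod 19); (17|19)=+1, (14|19)=-1; sign (−1)^0·+1^2·-1^2 = +1.
(a,b)_31: α=1, u≡2; β=1, v≡15 (mod 31); (2|31)=+1, (15|31)=-1; sign (−1)^1·+1^1·-1^1 = +1.
(a,b)_41: α=-2, u≡30; β=0, v≡14 (mod 41); (30|41)=-1, (14|41)=-1; sign (−1)^0·-1^0·-1^-2 = +1.
(a,b)_3: α=4, u≡1; β=0, v≡2 (mod 3); (1|3)=+1, (2|3)=-1; sign (−1)^0·+1^0·-1^4 = +1.
Ram(-341, 993395) = {2, 11}; no ℚ_2-point on the conic.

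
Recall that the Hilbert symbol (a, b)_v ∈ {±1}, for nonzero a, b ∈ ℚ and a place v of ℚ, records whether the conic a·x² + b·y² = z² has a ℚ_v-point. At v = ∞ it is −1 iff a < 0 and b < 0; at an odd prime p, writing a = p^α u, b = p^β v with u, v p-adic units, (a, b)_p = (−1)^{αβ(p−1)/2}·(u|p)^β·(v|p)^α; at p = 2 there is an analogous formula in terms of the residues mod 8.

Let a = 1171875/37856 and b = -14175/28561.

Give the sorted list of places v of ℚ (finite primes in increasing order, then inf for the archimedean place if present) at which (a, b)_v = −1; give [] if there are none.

[3, 7]

Mod squares: a ≡ 42, b ≡ -7. Check v ∈ {∞, 2, 3, 5, 7, 13}.
v=13: a=13^-2·(≡1), b=13^-4·(≡8) mod 13; (1|13)=+1, (8|13)=-1; (−1)^{-2·-4·6}·(+1)^-4·(-1)^-2 = +1.
v=2: v_2(a)=-5, v_2(b)=0; units ≡ 5, 1 (mod 8); ε·ε+αω+βω = 0·0+-5·0+0·1 ≡ 0  ⇒  (a,b)_2 = +1.
v=3: a=3^1·(≡2), b=3^4·(≡2) mod 3; (2|3)=-1, (2|3)=-1; (−1)^{1·4·1}·(-1)^4·(-1)^1 = -1.
v=∞: 42 > 0 and -7 < 0  ⇒  (a,b)_∞ = +1.
v=7: a=7^-1·(≡3), b=7^1·(≡5) mod 7; (3|7)=-1, (5|7)=-1; (−1)^{-1·1·3}·(-1)^1·(-1)^-1 = -1.
v=5: a=5^8·(≡3), b=5^2·(≡3) mod 5; (3|5)=-1, (3|5)=-1; (−1)^{8·2·2}·(-1)^2·(-1)^8 = +1.
(42, -7 / ℚ) ramifies at {3, 7}: a division algebra.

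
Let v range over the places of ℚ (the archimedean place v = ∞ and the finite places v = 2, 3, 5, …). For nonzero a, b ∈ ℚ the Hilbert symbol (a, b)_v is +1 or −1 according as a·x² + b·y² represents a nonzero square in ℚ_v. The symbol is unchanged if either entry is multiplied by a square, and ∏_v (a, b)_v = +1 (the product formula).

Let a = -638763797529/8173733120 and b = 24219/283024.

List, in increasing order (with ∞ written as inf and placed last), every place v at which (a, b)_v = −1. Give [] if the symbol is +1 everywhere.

(a, b) ≡ (-5, 299) mod (ℚ^×)²; places V = {2, 3, 5, 7, 11, 13, 19, 23, ∞}.
(a,b)_2: α=-8, β=-4; u≡3, v≡3 (mod 8); ε(u)ε(v)=1·1, αω(v)=-8·1, βω(u)=-4·1; sum ≡ 1  ⇒  -1.
(a,b)_13: α=2, u≡5; β=1, v≡4 (mod 13); (5|13)=-1, (4|13)=+1; sign (−1)^0·-1^1·+1^2 = -1.
(a,b)_11: α=2, u≡6; β=0, v≡6 (mod 11); (6|11)=-1, (6|11)=-1; sign (−1)^0·-1^0·-1^2 = +1.
(a,b)_5: α=-1, u≡4; β=0, v≡1 (mod 5); (4|5)=+1, (1|5)=+1; sign (−1)^0·+1^0·+1^-1 = +1.
(a,b)_19: α=-4, u≡12; β=-2, v≡14 (mod 19); (12|19)=-1, (14|19)=-1; sign (−1)^0·-1^-2·-1^-4 = +1.
(a,b)_3: α=10, u≡1; β=4, v≡2 (mod 3); (1|3)=+1, (2|3)=-1; sign (−1)^0·+1^4·-1^10 = +1.
(a,b)_7: α=-2, u≡2; β=-2, v≡6 (mod 7); (2|7)=+1, (6|7)=-1; sign (−1)^0·+1^-2·-1^-2 = +1.
(a,b)_∞: sgn(-5)=−, sgn(299)=+, so +1.
(a,b)_23: α=2, u≡13; β=1, v≡2 (mod 23); (13|23)=+1, (2|23)=+1; sign (−1)^0·+1^1·+1^2 = +1.
(-5, 299 / ℚ) ramifies at {2, 13}: a division algebra.

[2, 13]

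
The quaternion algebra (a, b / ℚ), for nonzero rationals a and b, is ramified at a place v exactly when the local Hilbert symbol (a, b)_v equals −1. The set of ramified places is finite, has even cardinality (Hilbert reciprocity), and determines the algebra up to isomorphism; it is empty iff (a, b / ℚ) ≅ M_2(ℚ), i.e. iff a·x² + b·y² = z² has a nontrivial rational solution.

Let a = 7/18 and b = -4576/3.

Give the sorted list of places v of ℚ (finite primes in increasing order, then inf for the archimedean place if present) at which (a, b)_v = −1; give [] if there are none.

(a, b) ≡ (14, -858) mod (ℚ^×)²; places V = {2, 3, 7, 11, 13, ∞}.
(a,b)_∞: sgn(14)=+, sgn(-858)=−, so +1.
(a,b)_13: α=0, u≡4; β=1, v≡4 (mod 13); (4|13)=+1, (4|13)=+1; sign (−1)^0·+1^1·+1^0 = +1.
(a,b)_7: α=1, u≡2; β=0, v≡3 (mod 7); (2|7)=+1, (3|7)=-1; sign (−1)^0·+1^0·-1^1 = -1.
(a,b)_3: α=-2, u≡2; β=-1, v≡2 (mod 3); (2|3)=-1, (2|3)=-1; sign (−1)^0·-1^-1·-1^-2 = -1.
(a,b)_2: α=-1, β=5; u≡7, v≡3 (mod 8); ε(u)ε(v)=1·1, αω(v)=-1·1, βω(u)=5·0; sum ≡ 0  ⇒  +1.
(a,b)_11: α=0, u≡1; β=1, v≡8 (mod 11); (1|11)=+1, (8|11)=-1; sign (−1)^0·+1^1·-1^0 = +1.
|Ram(14, -858)| = 2, even; anisotropic at {3, 7}.

[3, 7]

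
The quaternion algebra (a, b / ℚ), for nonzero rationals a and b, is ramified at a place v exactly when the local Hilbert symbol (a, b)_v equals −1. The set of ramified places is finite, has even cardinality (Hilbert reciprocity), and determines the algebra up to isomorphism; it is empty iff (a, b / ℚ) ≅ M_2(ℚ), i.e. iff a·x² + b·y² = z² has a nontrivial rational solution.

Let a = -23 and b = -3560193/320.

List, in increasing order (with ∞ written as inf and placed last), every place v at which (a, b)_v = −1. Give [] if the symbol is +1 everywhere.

[5, inf]

Mod squares: a ≡ -23, b ≡ -4485. Check v ∈ {∞, 2, 3, 5, 7, 13, 23}.
v=23: a=23^1·(≡22), b=23^1·(≡12) mod 23; (22|23)=-1, (12|23)=+1; (−1)^{1·1·11}·(-1)^1·(+1)^1 = +1.
v=∞: -23 < 0 and -4485 < 0  ⇒  (a,b)_∞ = -1.
v=5: a=5^0·(≡2), b=5^-1·(≡3) mod 5; (2|5)=-1, (3|5)=-1; (−1)^{0·-1·2}·(-1)^-1·(-1)^0 = -1.
v=13: a=13^0·(≡3), b=13^1·(≡11) mod 13; (3|13)=+1, (11|13)=-1; (−1)^{0·1·6}·(+1)^1·(-1)^0 = +1.
v=7: a=7^0·(≡5), b=7^2·(≡2) mod 7; (5|7)=-1, (2|7)=+1; (−1)^{0·2·3}·(-1)^2·(+1)^0 = +1.
v=2: v_2(a)=0, v_2(b)=-6; units ≡ 1, 3 (mod 8); ε·ε+αω+βω = 0·1+0·1+-6·0 ≡ 0  ⇒  (a,b)_2 = +1.
v=3: a=3^0·(≡1), b=3^5·(≡2) mod 3; (1|3)=+1, (2|3)=-1; (−1)^{0·5·1}·(+1)^5·(-1)^0 = +1.
|Ram(-23, -4485)| = 2, even; anisotropic at {5, ∞}.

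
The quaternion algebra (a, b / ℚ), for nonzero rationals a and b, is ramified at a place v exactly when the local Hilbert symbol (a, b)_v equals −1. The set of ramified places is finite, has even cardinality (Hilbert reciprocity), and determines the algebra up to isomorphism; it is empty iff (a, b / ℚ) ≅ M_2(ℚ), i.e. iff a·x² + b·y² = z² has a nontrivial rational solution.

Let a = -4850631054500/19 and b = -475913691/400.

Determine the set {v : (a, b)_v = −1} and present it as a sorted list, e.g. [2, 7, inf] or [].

[19, inf]

(a, b) ≡ (-1328195, -437019) mod (ℚ^×)²; places V = {2, 3, 5, 7, 11, 17, 19, 31, 41, ∞}.
(a,b)_31: α=1, u≡8; β=0, v≡16 (mod 31); (8|31)=+1, (16|31)=+1; sign (−1)^0·+1^0·+1^1 = +1.
(a,b)_∞: sgn(-1328195)=−, sgn(-437019)=−, so -1.
(a,b)_2: α=2, β=-4; u≡5, v≡5 (mod 8); ε(u)ε(v)=0·0, αω(v)=2·1, βω(u)=-4·1; sum ≡ 0  ⇒  +1.
(a,b)_11: α=1, u≡2; β=3, v≡4 (mod 11); (2|11)=-1, (4|11)=+1; sign (−1)^1·-1^3·+1^1 = +1.
(a,b)_5: α=3, u≡1; β=-2, v≡4 (mod 5); (1|5)=+1, (4|5)=+1; sign (−1)^0·+1^-2·+1^3 = +1.
(a,b)_7: α=4, u≡6; β=0, v≡6 (mod 7); (6|7)=-1, (6|7)=-1; sign (−1)^0·-1^0·-1^4 = +1.
(a,b)_17: α=2, u≡4; β=1, v≡11 (mod 17); (4|17)=+1, (11|17)=-1; sign (−1)^0·+1^1·-1^2 = +1.
(a,b)_41: α=1, u≡5; β=1, v≡10 (mod 41); (5|41)=+1, (10|41)=+1; sign (−1)^0·+1^1·+1^1 = +1.
(a,b)_3: α=0, u≡1; β=3, v≡1 (mod 3); (1|3)=+1, (1|3)=+1; sign (−1)^0·+1^3·+1^0 = +1.
(a,b)_19: α=-1, u≡10; β=1, v≡10 (mod 19); (10|19)=-1, (10|19)=-1; sign (−1)^1·-1^1·-1^-1 = -1.
(-1328195, -437019 / ℚ) ramifies at {19, ∞}: a division algebra.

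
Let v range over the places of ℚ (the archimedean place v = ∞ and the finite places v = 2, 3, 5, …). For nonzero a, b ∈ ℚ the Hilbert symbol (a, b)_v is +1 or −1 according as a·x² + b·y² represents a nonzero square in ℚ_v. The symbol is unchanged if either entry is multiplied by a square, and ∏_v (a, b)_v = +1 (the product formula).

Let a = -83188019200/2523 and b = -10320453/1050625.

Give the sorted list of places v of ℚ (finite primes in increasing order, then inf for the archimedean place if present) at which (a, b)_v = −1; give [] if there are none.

[2, 3, 23, inf]

Mod squares: a ≡ -14421, b ≡ -13. Check v ∈ {∞, 2, 3, 5, 11, 13, 19, 23, 29, 41}.
v=41: a=41^0·(≡26), b=41^-2·(≡19) mod 41; (26|41)=-1, (19|41)=-1; (−1)^{0·-2·20}·(-1)^-2·(-1)^0 = +1.
v=∞: -14421 < 0 and -13 < 0  ⇒  (a,b)_∞ = -1.
v=3: a=3^-1·(≡2), b=3^8·(≡2) mod 3; (2|3)=-1, (2|3)=-1; (−1)^{-1·8·1}·(-1)^8·(-1)^-1 = -1.
v=11: a=11^1·(≡3), b=11^2·(≡3) mod 11; (3|11)=+1, (3|11)=+1; (−1)^{1·2·5}·(+1)^2·(+1)^1 = +1.
v=29: a=29^-2·(≡27), b=29^0·(≡23) mod 29; (27|29)=-1, (23|29)=+1; (−1)^{-2·0·14}·(-1)^0·(+1)^-2 = +1.
v=5: a=5^2·(≡4), b=5^-4·(≡2) mod 5; (4|5)=+1, (2|5)=-1; (−1)^{2·-4·2}·(+1)^-4·(-1)^2 = +1.
v=13: a=13^2·(≡10), b=13^1·(≡4) mod 13; (10|13)=+1, (4|13)=+1; (−1)^{2·1·6}·(+1)^1·(+1)^2 = +1.
v=19: a=19^1·(≡11), b=19^0·(≡5) mod 19; (11|19)=+1, (5|19)=+1; (−1)^{1·0·9}·(+1)^0·(+1)^1 = +1.
v=23: a=23^1·(≡19), b=23^0·(≡22) mod 23; (19|23)=-1, (22|23)=-1; (−1)^{1·0·11}·(-1)^0·(-1)^1 = -1.
v=2: v_2(a)=12, v_2(b)=0; units ≡ 3, 3 (mod 8); ε·ε+αω+βω = 1·1+12·1+0·1 ≡ 1  ⇒  (a,b)_2 = -1.
(-14421, -13 / ℚ) ramifies at {2, 3, 23, ∞}: a division algebra.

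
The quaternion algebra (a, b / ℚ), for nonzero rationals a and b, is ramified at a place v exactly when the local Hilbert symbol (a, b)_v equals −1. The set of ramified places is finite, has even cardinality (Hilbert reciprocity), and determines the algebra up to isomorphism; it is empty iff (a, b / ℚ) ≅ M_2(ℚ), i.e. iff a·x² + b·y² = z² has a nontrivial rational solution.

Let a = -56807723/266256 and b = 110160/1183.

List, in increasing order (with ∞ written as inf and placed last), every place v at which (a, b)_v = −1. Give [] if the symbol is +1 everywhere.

[5, 29]

Mod squares: a ≡ -203, b ≡ 595. Check v ∈ {∞, 2, 3, 5, 7, 13, 17, 23, 29, 43}.
v=23: a=23^4·(≡12), b=23^0·(≡22) mod 23; (12|23)=+1, (22|23)=-1; (−1)^{4·0·11}·(+1)^0·(-1)^4 = +1.
v=13: a=13^0·(≡5), b=13^-2·(≡9) mod 13; (5|13)=-1, (9|13)=+1; (−1)^{0·-2·6}·(-1)^-2·(+1)^0 = +1.
v=5: a=5^0·(≡2), b=5^1·(≡4) mod 5; (2|5)=-1, (4|5)=+1; (−1)^{0·1·2}·(-1)^1·(+1)^0 = -1.
v=2: v_2(a)=-4, v_2(b)=4; units ≡ 5, 3 (mod 8); ε·ε+αω+βω = 0·1+-4·1+4·1 ≡ 0  ⇒  (a,b)_2 = +1.
v=29: a=29^1·(≡9), b=29^0·(≡26) mod 29; (9|29)=+1, (26|29)=-1; (−1)^{1·0·14}·(+1)^0·(-1)^1 = -1.
v=7: a=7^1·(≡3), b=7^-1·(≡1) mod 7; (3|7)=-1, (1|7)=+1; (−1)^{1·-1·3}·(-1)^-1·(+1)^1 = +1.
v=3: a=3^-2·(≡1), b=3^4·(≡1) mod 3; (1|3)=+1, (1|3)=+1; (−1)^{-2·4·1}·(+1)^4·(+1)^-2 = +1.
v=43: a=43^-2·(≡32), b=43^0·(≡31) mod 43; (32|43)=-1, (31|43)=+1; (−1)^{-2·0·21}·(-1)^0·(+1)^-2 = +1.
v=∞: -203 < 0 and 595 > 0  ⇒  (a,b)_∞ = +1.
v=17: a=17^0·(≡2), b=17^1·(≡2) mod 17; (2|17)=+1, (2|17)=+1; (−1)^{0·1·8}·(+1)^1·(+1)^0 = +1.
(-203, 595 / ℚ) ramifies at {5, 29}: a division algebra.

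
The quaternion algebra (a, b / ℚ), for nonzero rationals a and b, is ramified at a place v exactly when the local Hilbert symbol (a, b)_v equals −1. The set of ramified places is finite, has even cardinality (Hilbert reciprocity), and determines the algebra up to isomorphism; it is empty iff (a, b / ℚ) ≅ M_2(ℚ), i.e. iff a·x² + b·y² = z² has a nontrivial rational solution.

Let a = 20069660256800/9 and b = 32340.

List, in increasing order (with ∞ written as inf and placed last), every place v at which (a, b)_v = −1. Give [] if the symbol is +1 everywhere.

[2, 3, 5, 11]

(a, b) ≡ (2, 165) mod (ℚ^×)²; places V = {2, 3, 5, 7, 11, 17, ∞}.
(a,b)_7: α=2, u≡2; β=2, v≡2 (mod 7); (2|7)=+1, (2|7)=+1; sign (−1)^0·+1^2·+1^2 = +1.
(a,b)_3: α=-2, u≡2; β=1, v≡1 (mod 3); (2|3)=-1, (1|3)=+1; sign (−1)^0·-1^1·+1^-2 = -1.
(a,b)_∞: sgn(2)=+, sgn(165)=+, so +1.
(a,b)_5: α=2, u≡3; β=1, v≡3 (mod 5); (3|5)=-1, (3|5)=-1; sign (−1)^0·-1^1·-1^2 = -1.
(a,b)_2: α=5, β=2; u≡1, v≡5 (mod 8); ε(u)ε(v)=0·0, αω(v)=5·1, βω(u)=2·0; sum ≡ 1  ⇒  -1.
(a,b)_17: α=2, u≡2; β=0, v≡6 (mod 17); (2|17)=+1, (6|17)=-1; sign (−1)^0·+1^0·-1^2 = +1.
(a,b)_11: α=6, u≡6; β=1, v≡3 (mod 11); (6|11)=-1, (3|11)=+1; sign (−1)^0·-1^1·+1^6 = -1.
(2, 165 / ℚ) ramifies at {2, 3, 5, 11}: a division algebra.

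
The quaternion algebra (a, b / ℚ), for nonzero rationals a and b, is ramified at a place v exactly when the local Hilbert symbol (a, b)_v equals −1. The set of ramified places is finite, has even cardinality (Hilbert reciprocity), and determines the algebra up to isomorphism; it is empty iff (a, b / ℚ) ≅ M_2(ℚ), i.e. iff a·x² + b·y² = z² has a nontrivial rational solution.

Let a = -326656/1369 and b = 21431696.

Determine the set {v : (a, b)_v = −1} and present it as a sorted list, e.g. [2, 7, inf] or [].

(a, b) ≡ (-319, 1339481) mod (ℚ^×)²; places V = {2, 11, 13, 17, 19, 29, 37, ∞}.
(a,b)_29: α=1, u≡27; β=1, v≡17 (mod 29); (27|29)=-1, (17|29)=-1; sign (−1)^0·-1^1·-1^1 = +1.
(a,b)_2: α=10, β=4; u≡1, v≡1 (mod 8); ε(u)ε(v)=0·0, αω(v)=10·0, βω(u)=4·0; sum ≡ 0  ⇒  +1.
(a,b)_13: α=0, u≡2; β=1, v≡10 (mod 13); (2|13)=-1, (10|13)=+1; sign (−1)^0·-1^1·+1^0 = -1.
(a,b)_∞: sgn(-319)=−, sgn(1339481)=+, so +1.
(a,b)_37: α=-2, u≡17; β=0, v≡1 (mod 37); (17|37)=-1, (1|37)=+1; sign (−1)^0·-1^0·+1^-2 = +1.
(a,b)_19: α=0, u≡11; β=1, v≡11 (mod 19); (11|19)=+1, (11|19)=+1; sign (−1)^0·+1^1·+1^0 = +1.
(a,b)_11: α=1, u≡3; β=1, v≡5 (mod 11); (3|11)=+1, (5|11)=+1; sign (−1)^1·+1^1·+1^1 = -1.
(a,b)_17: α=0, u≡15; β=1, v≡2 (mod 17); (15|17)=+1, (2|17)=+1; sign (−1)^0·+1^1·+1^0 = +1.
|Ram(-319, 1339481)| = 2, even; anisotropic at {11, 13}.

[11, 13]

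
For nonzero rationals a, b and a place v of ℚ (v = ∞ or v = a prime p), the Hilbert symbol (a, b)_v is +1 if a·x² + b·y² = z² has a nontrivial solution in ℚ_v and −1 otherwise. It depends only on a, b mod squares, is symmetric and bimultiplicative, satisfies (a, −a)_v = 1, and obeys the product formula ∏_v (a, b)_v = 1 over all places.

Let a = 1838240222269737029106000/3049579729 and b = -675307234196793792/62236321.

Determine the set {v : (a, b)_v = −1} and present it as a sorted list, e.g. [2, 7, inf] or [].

Mod squares: a ≡ 2506303965, b ≡ -77367. Check v ∈ {∞, 2, 3, 5, 7, 11, 17, 19, 23, 31, 37, 41}.
v=5: a=5^3·(≡2), b=5^0·(≡3) mod 5; (2|5)=-1, (3|5)=-1; (−1)^{3·0·2}·(-1)^0·(-1)^3 = -1.
v=∞: 2506303965 > 0 and -77367 < 0  ⇒  (a,b)_∞ = +1.
v=17: a=17^1·(≡9), b=17^1·(≡10) mod 17; (9|17)=+1, (10|17)=-1; (−1)^{1·1·8}·(+1)^1·(-1)^1 = -1.
v=11: a=11^5·(≡10), b=11^2·(≡2) mod 11; (10|11)=-1, (2|11)=-1; (−1)^{5·2·5}·(-1)^2·(-1)^5 = -1.
v=7: a=7^-8·(≡2), b=7^-6·(≡2) mod 7; (2|7)=+1, (2|7)=+1; (−1)^{-8·-6·3}·(+1)^-6·(+1)^-8 = +1.
v=3: a=3^1·(≡1), b=3^3·(≡2) mod 3; (1|3)=+1, (2|3)=-1; (−1)^{1·3·1}·(+1)^3·(-1)^1 = +1.
v=41: a=41^1·(≡32), b=41^1·(≡8) mod 41; (32|41)=+1, (8|41)=+1; (−1)^{1·1·20}·(+1)^1·(+1)^1 = +1.
v=2: v_2(a)=4, v_2(b)=6; units ≡ 5, 1 (mod 8); ε·ε+αω+βω = 0·0+4·0+6·1 ≡ 0  ⇒  (a,b)_2 = +1.
v=31: a=31^3·(≡1), b=31^2·(≡4) mod 31; (1|31)=+1, (4|31)=+1; (−1)^{3·2·15}·(+1)^2·(+1)^3 = +1.
v=19: a=19^5·(≡7), b=19^4·(≡17) mod 19; (7|19)=+1, (17|19)=+1; (−1)^{5·4·9}·(+1)^4·(+1)^5 = +1.
v=23: a=23^-2·(≡11), b=23^-2·(≡14) mod 23; (11|23)=-1, (14|23)=-1; (−1)^{-2·-2·11}·(-1)^-2·(-1)^-2 = +1.
v=37: a=37^1·(≡11), b=37^1·(≡19) mod 37; (11|37)=+1, (19|37)=-1; (−1)^{1·1·18}·(+1)^1·(-1)^1 = -1.
|Ram(2506303965, -77367)| = 4, even; anisotropic at {5, 11, 17, 37}.

[5, 11, 17, 37]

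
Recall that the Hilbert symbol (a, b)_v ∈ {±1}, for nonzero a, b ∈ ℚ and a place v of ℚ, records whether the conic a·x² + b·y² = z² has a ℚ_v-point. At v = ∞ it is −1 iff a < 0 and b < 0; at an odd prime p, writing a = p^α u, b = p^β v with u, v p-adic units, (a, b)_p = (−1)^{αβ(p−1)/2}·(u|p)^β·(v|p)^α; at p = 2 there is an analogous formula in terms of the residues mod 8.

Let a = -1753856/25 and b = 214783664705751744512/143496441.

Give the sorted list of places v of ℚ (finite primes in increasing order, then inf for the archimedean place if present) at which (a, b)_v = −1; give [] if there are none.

[13, 31]

Mod squares: a ≡ -6851, b ≡ 527. Check v ∈ {∞, 2, 3, 5, 7, 11, 13, 17, 31}.
v=13: a=13^1·(≡11), b=13^4·(≡6) mod 13; (11|13)=-1, (6|13)=-1; (−1)^{1·4·6}·(-1)^4·(-1)^1 = -1.
v=5: a=5^-2·(≡4), b=5^0·(≡2) mod 5; (4|5)=+1, (2|5)=-1; (−1)^{-2·0·2}·(+1)^0·(-1)^-2 = +1.
v=7: a=7^0·(≡2), b=7^2·(≡1) mod 7; (2|7)=+1, (1|7)=+1; (−1)^{0·2·3}·(+1)^2·(+1)^0 = +1.
v=11: a=11^0·(≡2), b=11^-6·(≡2) mod 11; (2|11)=-1, (2|11)=-1; (−1)^{0·-6·5}·(-1)^-6·(-1)^0 = +1.
v=∞: -6851 < 0 and 527 > 0  ⇒  (a,b)_∞ = +1.
v=3: a=3^0·(≡1), b=3^-4·(≡2) mod 3; (1|3)=+1, (2|3)=-1; (−1)^{0·-4·1}·(+1)^-4·(-1)^0 = +1.
v=31: a=31^1·(≡26), b=31^3·(≡29) mod 31; (26|31)=-1, (29|31)=-1; (−1)^{1·3·15}·(-1)^3·(-1)^1 = -1.
v=2: v_2(a)=8, v_2(b)=20; units ≡ 5, 7 (mod 8); ε·ε+αω+βω = 0·1+8·0+20·1 ≡ 0  ⇒  (a,b)_2 = +1.
v=17: a=17^1·(≡7), b=17^3·(≡7) mod 17; (7|17)=-1, (7|17)=-1; (−1)^{1·3·8}·(-1)^3·(-1)^1 = +1.
Ram(-6851, 527) = {13, 31}; no ℚ_13-point on the conic.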